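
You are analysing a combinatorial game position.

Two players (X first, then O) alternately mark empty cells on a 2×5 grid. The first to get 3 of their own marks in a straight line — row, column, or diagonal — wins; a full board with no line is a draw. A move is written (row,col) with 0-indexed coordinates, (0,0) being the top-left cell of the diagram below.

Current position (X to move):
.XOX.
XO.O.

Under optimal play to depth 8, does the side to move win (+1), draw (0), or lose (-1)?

value(.XOX./XO.O., X) = 0

ply 1, X at .XOX./XO.O. | (0,0)=-1→XXOX./XO.O.; (0,4)=-1→.XOXX/XO.O.; (1,2)=+0→.XOX./XOXO.*; (1,4)=-1→.XOX./XO.OX
ply 2, O at .XOX./XOXO. | (0,0)=+0→OXOX./XOXO.*; (0,4)=+0→.XOXO/XOXO.; (1,4)=+0→.XOX./XOXOO
ply 3, X at OXOX./XOXO. | (0,4)=+0→OXOXX/XOXO.*; (1,4)=+0→OXOX./XOXOX
ply 4, O at OXOXX/XOXO. | (1,4)=+0→OXOXX/XOXOO*
ply 5: OXOXX/XOXOO is terminal +0 (X); from .XOX./XO.O. depth 8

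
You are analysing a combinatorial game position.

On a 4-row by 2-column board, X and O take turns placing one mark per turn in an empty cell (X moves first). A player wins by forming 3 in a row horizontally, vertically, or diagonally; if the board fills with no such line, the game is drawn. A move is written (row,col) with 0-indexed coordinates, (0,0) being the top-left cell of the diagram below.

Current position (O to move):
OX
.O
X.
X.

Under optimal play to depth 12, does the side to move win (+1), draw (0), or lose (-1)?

p1 O@[OX/.O/X./X.]: (1,0)[OX/OO/X./X.]+0* (2,1)[OX/.O/XO/X.]-1 (3,1)[OX/.O/X./XO]-1
p2 X@[OX/OO/X./X.]: (2,1)[OX/OO/XX/X.]+0* (3,1)[OX/OO/X./XX]+0
p3 O@[OX/OO/XX/X.]: (3,1)[OX/OO/XX/XO]+0*
p4 X@[OX/OO/XX/XO] terminal +0; root [OX/.O/X./X.] d12

value(OX/.O/X./X., O) = 0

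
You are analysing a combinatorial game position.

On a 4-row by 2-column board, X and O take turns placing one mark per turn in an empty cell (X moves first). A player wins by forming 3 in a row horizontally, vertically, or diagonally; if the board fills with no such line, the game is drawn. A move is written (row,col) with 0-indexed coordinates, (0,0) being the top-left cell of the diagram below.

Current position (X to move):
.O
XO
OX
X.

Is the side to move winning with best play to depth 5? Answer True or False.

ply 1, X at .O/XO/OX/X. | (0,0)=+0→XO/XO/OX/X.*; (3,1)=+0→.O/XO/OX/XX
ply 2, O at XO/XO/OX/X. | (3,1)=+0→XO/XO/OX/XO*
ply 3: XO/XO/OX/XO is terminal +0 (X); from .O/XO/OX/X. depth 5

X winning at [.O/XO/OX/X.]: False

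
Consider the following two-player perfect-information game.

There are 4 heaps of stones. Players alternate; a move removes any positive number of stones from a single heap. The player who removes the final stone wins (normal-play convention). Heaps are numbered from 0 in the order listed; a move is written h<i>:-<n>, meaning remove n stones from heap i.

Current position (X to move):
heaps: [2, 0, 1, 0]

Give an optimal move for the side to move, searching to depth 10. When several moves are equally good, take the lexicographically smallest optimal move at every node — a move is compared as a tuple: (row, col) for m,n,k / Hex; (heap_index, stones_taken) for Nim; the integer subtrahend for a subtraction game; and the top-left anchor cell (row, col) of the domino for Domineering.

X's best at [(2,0,1,0)]: h0:-1

[(2,0,1,0)] X move#1: h0:-1:+1/(1,0,1,0)*, h0:-2:-1/(0,0,1,0), h2:-1:-1/(2,0,0,0)
[(1,0,1,0)] O move#2: h0:-1:-1/(0,0,1,0)*, h2:-1:-1/(1,0,0,0)
[(0,0,1,0)] X move#3: h2:-1:+1/(0,0,0,0)*
[(0,0,0,0)] end (terminal -1, O#4); searched (2,0,1,0) to 10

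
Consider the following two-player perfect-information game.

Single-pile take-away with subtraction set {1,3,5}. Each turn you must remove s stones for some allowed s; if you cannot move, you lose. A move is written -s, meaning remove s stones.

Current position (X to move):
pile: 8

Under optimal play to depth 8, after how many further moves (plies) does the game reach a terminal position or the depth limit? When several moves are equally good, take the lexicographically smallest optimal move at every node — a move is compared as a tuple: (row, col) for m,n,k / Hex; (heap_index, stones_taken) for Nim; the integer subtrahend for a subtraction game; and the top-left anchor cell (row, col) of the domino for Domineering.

PV length from [8]: 8 plies

ply 1, X at 8 | -1=-1→7*; -3=-1→5; -5=-1→3
ply 2, O at 7 | -1=+1→6*; -3=+1→4; -5=+1→2
ply 3, X at 6 | -1=-1→5*; -3=-1→3; -5=-1→1
ply 4, O at 5 | -1=+1→4*; -3=+1→2; -5=+1→0
ply 5, X at 4 | -1=-1→3*; -3=-1→1
ply 6, O at 3 | -1=+1→2*; -3=+1→0
ply 7, X at 2 | -1=-1→1*
ply 8, O at 1 | -1=+1→0*
ply 9: 0 is terminal -1 (X); from 8 depth 8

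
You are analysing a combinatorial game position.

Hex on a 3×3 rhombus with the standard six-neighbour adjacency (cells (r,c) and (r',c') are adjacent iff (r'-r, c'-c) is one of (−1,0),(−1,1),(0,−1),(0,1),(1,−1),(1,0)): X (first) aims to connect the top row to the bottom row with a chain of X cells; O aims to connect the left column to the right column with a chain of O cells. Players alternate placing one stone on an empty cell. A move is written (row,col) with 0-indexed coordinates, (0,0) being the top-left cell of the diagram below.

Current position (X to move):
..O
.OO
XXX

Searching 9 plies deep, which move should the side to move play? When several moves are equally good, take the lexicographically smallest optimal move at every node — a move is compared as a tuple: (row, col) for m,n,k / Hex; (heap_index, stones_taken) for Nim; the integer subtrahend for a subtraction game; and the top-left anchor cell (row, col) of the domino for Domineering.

p1 X@[..O/.OO/XXX]: (0,0)[X.O/.OO/XXX]-1 (0,1)[.XO/.OO/XXX]-1 (1,0)[..O/XOO/XXX]+1*
p2 O@[..O/XOO/XXX]: (0,0)[O.O/XOO/XXX]-1* (0,1)[.OO/XOO/XXX]-1
p3 X@[O.O/XOO/XXX]: (0,1)[OXO/XOO/XXX]+1*
p4 O@[OXO/XOO/XXX] terminal -1; root [..O/.OO/XXX] d9

X's best at [..O/.OO/XXX]: (1,0)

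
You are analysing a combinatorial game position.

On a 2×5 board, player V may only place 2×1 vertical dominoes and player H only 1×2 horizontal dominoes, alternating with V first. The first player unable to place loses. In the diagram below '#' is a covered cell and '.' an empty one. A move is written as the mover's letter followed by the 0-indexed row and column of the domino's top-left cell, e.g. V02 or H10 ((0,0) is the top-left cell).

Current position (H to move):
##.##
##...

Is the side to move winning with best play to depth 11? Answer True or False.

H winning at [##.##/##...]: True

[##.##/##...] H move#1: H12:+1/##.##/####.*, H13:-1/##.##/##.##
[##.##/####.] end (terminal -1, V#2); searched ##.##/##... to 11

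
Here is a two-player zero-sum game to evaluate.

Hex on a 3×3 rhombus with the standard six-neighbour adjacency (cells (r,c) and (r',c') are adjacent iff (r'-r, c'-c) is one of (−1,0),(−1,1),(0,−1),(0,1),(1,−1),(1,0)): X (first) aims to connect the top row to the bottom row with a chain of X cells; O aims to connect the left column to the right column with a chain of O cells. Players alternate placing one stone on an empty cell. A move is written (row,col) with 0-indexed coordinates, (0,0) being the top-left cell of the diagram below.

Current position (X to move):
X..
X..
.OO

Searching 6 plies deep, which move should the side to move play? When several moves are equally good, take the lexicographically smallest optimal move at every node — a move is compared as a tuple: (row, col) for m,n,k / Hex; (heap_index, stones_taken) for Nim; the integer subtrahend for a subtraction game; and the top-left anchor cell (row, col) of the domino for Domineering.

X's best at [X../X../.OO]: (2,0)

[X../X../.OO] X move#1: (0,1):-1/XX./X../.OO, (0,2):-1/X.X/X../.OO, (1,1):-1/X../XX./.OO, (1,2):-1/X../X.X/.OO, (2,0):+1/X../X../XOO*
[X../X../XOO] end (terminal -1, O#2); searched X../X../.OO to 6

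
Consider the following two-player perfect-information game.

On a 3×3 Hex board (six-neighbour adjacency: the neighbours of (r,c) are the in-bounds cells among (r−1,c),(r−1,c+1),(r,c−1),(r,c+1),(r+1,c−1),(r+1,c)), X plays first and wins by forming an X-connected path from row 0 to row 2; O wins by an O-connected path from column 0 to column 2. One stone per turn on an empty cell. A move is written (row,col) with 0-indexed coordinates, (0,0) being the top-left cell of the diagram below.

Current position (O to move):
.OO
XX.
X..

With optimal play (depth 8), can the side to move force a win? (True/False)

ply 1, O at .OO/XX./X.. | (0,0)=+1→OOO/XX./X..*; (1,2)=-1→.OO/XXO/X..; (2,1)=-1→.OO/XX./XO.; (2,2)=-1→.OO/XX./X.O
ply 2: OOO/XX./X.. is terminal -1 (X); from .OO/XX./X.. depth 8

O winning at [.OO/XX./X..]: True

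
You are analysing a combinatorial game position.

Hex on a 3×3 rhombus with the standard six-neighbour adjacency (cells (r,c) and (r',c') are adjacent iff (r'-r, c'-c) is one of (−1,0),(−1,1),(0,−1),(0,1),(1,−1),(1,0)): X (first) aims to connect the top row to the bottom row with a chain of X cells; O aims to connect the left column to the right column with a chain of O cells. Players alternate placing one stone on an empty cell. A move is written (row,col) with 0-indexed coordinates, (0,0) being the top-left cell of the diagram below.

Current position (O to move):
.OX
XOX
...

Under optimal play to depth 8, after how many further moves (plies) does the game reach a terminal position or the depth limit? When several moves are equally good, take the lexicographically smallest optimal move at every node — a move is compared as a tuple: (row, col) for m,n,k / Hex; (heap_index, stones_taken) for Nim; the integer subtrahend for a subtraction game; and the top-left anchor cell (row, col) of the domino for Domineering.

PV length from [.OX/XOX/...]: 4 plies

ply 1, O at .OX/XOX/... | (0,0)=-1→OOX/XOX/...*; (2,0)=-1→.OX/XOX/O..; (2,1)=-1→.OX/XOX/.O.; (2,2)=-1→.OX/XOX/..O
ply 2, X at OOX/XOX/... | (2,0)=+1→OOX/XOX/X..*; (2,1)=+1→OOX/XOX/.X.; (2,2)=+1→OOX/XOX/..X
ply 3, O at OOX/XOX/X.. | (2,1)=-1→OOX/XOX/XO.*; (2,2)=-1→OOX/XOX/X.O
ply 4, X at OOX/XOX/XO. | (2,2)=+1→OOX/XOX/XOX*
ply 5: OOX/XOX/XOX is terminal -1 (O); from .OX/XOX/... depth 8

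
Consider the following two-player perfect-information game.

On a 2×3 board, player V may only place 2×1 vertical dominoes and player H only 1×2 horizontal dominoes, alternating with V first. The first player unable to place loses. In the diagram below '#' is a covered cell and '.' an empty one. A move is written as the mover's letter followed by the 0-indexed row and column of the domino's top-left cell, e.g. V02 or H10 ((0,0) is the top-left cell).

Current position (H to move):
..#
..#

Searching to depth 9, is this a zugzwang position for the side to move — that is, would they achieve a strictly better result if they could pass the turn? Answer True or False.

p1 H@[..#/..#]: H00[###/..#]+1* H10[..#/###]+1
p2 V@[###/..#] terminal -1; root [..#/..#] d9
if H skipped the turn, V would face:
~ p1 V@[..#/..#]: V00[#.#/#.#]+1* V01[.##/.##]+1
~ p2 H@[#.#/#.#] terminal -1; root [..#/..#] d9
compare (H): move=+1 vs pass=-1

zugzwang(..#/..#, H) = False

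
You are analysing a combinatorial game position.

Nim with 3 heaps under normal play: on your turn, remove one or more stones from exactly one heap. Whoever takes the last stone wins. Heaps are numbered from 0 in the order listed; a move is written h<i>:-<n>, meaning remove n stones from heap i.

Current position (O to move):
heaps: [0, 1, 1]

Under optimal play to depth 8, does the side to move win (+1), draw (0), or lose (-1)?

ply 1, O at (0,1,1) | h1:-1=-1→(0,0,1)*; h2:-1=-1→(0,1,0)
ply 2, X at (0,0,1) | h2:-1=+1→(0,0,0)*
ply 3: (0,0,0) is terminal -1 (O); from (0,1,1) depth 8

value((0,1,1), O) = -1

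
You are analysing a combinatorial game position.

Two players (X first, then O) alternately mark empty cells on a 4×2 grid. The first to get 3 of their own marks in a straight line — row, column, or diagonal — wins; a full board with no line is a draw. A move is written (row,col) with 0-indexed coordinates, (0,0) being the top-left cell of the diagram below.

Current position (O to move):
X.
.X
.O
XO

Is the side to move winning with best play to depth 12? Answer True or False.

O winning at [X./.X/.O/XO]: False

[X./.X/.O/XO] O move#1: (0,1):+0/XO/.X/.O/XO*, (1,0):+0/X./OX/.O/XO, (2,0):+0/X./.X/OO/XO
[XO/.X/.O/XO] X move#2: (1,0):+0/XO/XX/.O/XO*, (2,0):+0/XO/.X/XO/XO
[XO/XX/.O/XO] O move#3: (2,0):+0/XO/XX/OO/XO*
[XO/XX/OO/XO] end (terminal +0, X#4); searched X./.X/.O/XO to 12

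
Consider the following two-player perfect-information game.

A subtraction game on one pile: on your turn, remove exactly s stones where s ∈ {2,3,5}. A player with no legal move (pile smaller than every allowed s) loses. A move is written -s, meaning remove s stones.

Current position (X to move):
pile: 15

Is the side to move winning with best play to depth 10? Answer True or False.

ply 1, X at 15 | -2=-1→13*; -3=-1→12; -5=-1→10
ply 2, O at 13 | -2=-1→11; -3=-1→10; -5=+1→8*
ply 3, X at 8 | -2=-1→6*; -3=-1→5; -5=-1→3
ply 4, O at 6 | -2=-1→4; -3=-1→3; -5=+1→1*
ply 5: 1 is terminal -1 (X); from 15 depth 10

X winning at [15]: False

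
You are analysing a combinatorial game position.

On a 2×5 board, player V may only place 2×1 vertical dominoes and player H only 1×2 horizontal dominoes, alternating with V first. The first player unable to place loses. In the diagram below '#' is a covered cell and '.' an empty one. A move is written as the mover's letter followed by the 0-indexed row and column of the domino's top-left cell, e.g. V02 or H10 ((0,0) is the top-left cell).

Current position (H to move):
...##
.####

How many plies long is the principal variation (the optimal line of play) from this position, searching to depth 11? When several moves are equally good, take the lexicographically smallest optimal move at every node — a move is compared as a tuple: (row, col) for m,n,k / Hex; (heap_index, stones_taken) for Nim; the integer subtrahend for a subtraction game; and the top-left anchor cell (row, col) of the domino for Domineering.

ply 1, H at ...##/.#### | H00=+1→##.##/.####*; H01=-1→.####/.####
ply 2: ##.##/.#### is terminal -1 (V); from ...##/.#### depth 11

PV length from [...##/.####]: 1 ply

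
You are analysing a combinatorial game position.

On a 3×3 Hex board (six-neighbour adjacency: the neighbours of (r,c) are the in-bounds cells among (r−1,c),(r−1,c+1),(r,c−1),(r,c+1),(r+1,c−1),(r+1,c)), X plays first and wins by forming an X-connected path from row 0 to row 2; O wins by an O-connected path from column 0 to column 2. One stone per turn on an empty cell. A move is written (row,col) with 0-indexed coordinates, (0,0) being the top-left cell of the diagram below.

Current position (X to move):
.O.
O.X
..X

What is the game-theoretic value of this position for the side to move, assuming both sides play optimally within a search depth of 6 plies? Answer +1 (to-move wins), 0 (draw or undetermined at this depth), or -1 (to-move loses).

value(.O./O.X/..X, X) = +1

ply 1, X at .O./O.X/..X | (0,0)=-1→XO./O.X/..X; (0,2)=+1→.OX/O.X/..X*; (1,1)=-1→.O./OXX/..X; (2,0)=-1→.O./O.X/X.X; (2,1)=-1→.O./O.X/.XX
ply 2: .OX/O.X/..X is terminal -1 (O); from .O./O.X/..X depth 6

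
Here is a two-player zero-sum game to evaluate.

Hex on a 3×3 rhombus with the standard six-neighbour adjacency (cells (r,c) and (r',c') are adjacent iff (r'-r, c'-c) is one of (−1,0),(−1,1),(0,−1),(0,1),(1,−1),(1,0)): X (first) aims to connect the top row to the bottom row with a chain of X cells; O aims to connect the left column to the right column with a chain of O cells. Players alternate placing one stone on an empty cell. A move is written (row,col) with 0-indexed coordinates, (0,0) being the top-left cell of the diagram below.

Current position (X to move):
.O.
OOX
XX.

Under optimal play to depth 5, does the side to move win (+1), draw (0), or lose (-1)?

value(.O./OOX/XX., X) = +1

[.O./OOX/XX.] X move#1: (0,0):-1/XO./OOX/XX., (0,2):+1/.OX/OOX/XX.*, (2,2):-1/.O./OOX/XXX
[.OX/OOX/XX.] end (terminal -1, O#2); searched .O./OOX/XX. to 5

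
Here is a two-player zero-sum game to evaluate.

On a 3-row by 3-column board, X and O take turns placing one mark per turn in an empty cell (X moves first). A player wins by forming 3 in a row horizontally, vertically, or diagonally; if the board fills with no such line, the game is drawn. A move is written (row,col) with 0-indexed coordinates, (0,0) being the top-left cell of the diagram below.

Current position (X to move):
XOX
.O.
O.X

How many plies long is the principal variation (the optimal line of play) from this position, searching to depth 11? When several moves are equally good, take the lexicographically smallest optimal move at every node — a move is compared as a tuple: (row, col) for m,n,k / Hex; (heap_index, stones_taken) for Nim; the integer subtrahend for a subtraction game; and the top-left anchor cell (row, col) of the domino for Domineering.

ply 1, X at XOX/.O./O.X | (1,0)=-1→XOX/XO./O.X; (1,2)=+1→XOX/.OX/O.X*; (2,1)=+0→XOX/.O./OXX
ply 2: XOX/.OX/O.X is terminal -1 (O); from XOX/.O./O.X depth 11

PV length from [XOX/.O./O.X]: 1 ply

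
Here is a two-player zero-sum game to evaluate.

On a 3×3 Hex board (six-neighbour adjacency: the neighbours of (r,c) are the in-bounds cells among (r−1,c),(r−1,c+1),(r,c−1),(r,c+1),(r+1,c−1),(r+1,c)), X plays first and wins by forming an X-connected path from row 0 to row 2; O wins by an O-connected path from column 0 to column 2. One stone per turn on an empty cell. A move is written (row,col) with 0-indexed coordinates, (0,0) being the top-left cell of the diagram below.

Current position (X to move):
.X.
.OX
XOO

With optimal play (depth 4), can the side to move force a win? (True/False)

X winning at [.X./.OX/XOO]: True

[.X./.OX/XOO] X move#1: (0,0):-1/XX./.OX/XOO, (0,2):-1/.XX/.OX/XOO, (1,0):+1/.X./XOX/XOO*
[.X./XOX/XOO] end (terminal -1, O#2); searched .X./.OX/XOO to 4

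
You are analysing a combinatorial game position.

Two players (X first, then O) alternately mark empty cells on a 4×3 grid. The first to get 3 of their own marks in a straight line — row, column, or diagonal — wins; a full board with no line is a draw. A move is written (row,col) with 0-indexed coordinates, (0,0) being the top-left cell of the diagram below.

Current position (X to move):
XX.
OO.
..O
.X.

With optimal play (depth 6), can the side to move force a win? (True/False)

ply 1, X at XX./OO./..O/.X. | (0,2)=+1→XXX/OO./..O/.X.*; (1,2)=+0→XX./OOX/..O/.X.; (2,0)=-1→XX./OO./X.O/.X.; (2,1)=-1→XX./OO./.XO/.X.; (3,0)=-1→XX./OO./..O/XX.; (3,2)=-1→XX./OO./..O/.XX
ply 2: XXX/OO./..O/.X. is terminal -1 (O); from XX./OO./..O/.X. depth 6

X winning at [XX./OO./..O/.X.]: True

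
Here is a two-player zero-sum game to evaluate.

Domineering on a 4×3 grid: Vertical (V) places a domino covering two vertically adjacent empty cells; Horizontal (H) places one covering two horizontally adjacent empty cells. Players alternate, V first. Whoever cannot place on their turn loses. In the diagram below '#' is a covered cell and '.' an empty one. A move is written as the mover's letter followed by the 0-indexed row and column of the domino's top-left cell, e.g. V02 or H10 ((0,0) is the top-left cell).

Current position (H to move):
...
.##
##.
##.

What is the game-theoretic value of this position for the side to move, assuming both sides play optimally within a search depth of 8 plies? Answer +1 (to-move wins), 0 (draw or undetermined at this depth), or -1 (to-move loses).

value(.../.##/##./##., H) = -1

p1 H@[.../.##/##./##.]: H00[##./.##/##./##.]-1* H01[.##/.##/##./##.]-1
p2 V@[##./.##/##./##.]: V22[##./.##/###/###]+1*
p3 H@[##./.##/###/###] terminal -1; root [.../.##/##./##.] d8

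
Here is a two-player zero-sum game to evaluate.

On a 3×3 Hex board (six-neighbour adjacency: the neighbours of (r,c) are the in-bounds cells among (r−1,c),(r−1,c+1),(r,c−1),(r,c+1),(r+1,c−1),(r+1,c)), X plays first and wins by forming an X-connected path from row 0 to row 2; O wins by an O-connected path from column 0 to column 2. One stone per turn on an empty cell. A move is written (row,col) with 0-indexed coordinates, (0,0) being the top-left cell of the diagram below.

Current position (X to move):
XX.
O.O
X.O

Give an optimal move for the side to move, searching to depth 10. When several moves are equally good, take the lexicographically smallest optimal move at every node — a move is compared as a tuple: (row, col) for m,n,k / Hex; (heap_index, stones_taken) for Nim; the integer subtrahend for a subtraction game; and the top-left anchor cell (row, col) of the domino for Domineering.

X's best at [XX./O.O/X.O]: (1,1)

ply 1, X at XX./O.O/X.O | (0,2)=-1→XXX/O.O/X.O; (1,1)=+1→XX./OXO/X.O*; (2,1)=-1→XX./O.O/XXO
ply 2: XX./OXO/X.O is terminal -1 (O); from XX./O.O/X.O depth 10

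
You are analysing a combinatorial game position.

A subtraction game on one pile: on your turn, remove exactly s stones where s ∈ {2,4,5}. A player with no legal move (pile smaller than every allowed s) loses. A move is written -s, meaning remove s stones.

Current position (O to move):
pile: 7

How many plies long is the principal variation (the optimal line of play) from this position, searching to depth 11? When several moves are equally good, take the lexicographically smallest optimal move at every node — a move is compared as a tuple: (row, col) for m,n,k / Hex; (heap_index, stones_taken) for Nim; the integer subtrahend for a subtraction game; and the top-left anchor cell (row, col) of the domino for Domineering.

[7] O move#1: -2:-1/5*, -4:-1/3, -5:-1/2
[5] X move#2: -2:-1/3, -4:+1/1*, -5:+1/0
[1] end (terminal -1, O#3); searched 7 to 11

PV length from [7]: 2 plies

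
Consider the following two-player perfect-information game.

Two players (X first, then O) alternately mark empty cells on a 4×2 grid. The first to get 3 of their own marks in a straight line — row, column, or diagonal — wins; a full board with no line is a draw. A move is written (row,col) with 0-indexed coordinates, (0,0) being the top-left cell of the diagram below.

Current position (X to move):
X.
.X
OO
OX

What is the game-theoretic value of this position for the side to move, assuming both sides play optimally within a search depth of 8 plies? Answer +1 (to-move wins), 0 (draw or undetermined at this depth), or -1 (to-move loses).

[X./.X/OO/OX] X move#1: (0,1):-1/XX/.X/OO/OX, (1,0):+0/X./XX/OO/OX*
[X./XX/OO/OX] O move#2: (0,1):+0/XO/XX/OO/OX*
[XO/XX/OO/OX] end (terminal +0, X#3); searched X./.X/OO/OX to 8

value(X./.X/OO/OX, X) = 0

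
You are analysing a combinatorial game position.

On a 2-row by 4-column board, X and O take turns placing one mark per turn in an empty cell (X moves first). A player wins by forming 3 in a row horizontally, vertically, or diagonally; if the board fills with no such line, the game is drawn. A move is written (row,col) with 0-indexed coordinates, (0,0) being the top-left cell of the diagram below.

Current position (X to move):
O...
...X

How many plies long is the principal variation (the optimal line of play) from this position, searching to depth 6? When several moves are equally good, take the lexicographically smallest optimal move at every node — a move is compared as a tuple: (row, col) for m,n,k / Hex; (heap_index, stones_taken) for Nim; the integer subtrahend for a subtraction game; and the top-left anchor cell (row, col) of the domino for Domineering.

PV length from [O.../...X]: 6 plies

ply 1, X at O.../...X | (0,1)=+0→OX../...X*; (0,2)=+0→O.X./...X; (0,3)=+0→O..X/...X; (1,0)=+0→O.../X..X; (1,1)=+0→O.../.X.X; (1,2)=+0→O.../..XX
ply 2, O at OX../...X | (0,2)=+0→OXO./...X*; (0,3)=+0→OX.O/...X; (1,0)=+0→OX../O..X; (1,1)=+0→OX../.O.X; (1,2)=+0→OX../..OX
ply 3, X at OXO./...X | (0,3)=+0→OXOX/...X*; (1,0)=+0→OXO./X..X; (1,1)=+0→OXO./.X.X; (1,2)=+0→OXO./..XX
ply 4, O at OXOX/...X | (1,0)=+0→OXOX/O..X*; (1,1)=+0→OXOX/.O.X; (1,2)=+0→OXOX/..OX
ply 5, X at OXOX/O..X | (1,1)=+0→OXOX/OX.X*; (1,2)=+0→OXOX/O.XX
ply 6, O at OXOX/OX.X | (1,2)=+0→OXOX/OXOX*
ply 7: OXOX/OXOX is terminal +0 (X); from O.../...X depth 6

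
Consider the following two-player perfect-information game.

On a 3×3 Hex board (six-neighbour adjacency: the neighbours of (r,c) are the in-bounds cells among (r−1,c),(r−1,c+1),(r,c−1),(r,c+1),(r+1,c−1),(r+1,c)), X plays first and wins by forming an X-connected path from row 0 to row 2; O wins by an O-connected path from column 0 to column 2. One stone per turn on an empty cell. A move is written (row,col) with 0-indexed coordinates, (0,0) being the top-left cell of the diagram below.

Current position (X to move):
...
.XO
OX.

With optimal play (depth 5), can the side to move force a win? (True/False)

p1 X@[.../.XO/OX.]: (0,0)[X../.XO/OX.]+1* (0,1)[.X./.XO/OX.]+1 (0,2)[..X/.XO/OX.]+1 (1,0)[.../XXO/OX.]+1 (2,2)[.../.XO/OXX]+1
p2 O@[X../.XO/OX.]: (0,1)[XO./.XO/OX.]-1* (0,2)[X.O/.XO/OX.]-1 (1,0)[X../OXO/OX.]-1 (2,2)[X../.XO/OXO]-1
p3 X@[XO./.XO/OX.]: (0,2)[XOX/.XO/OX.]+1* (1,0)[XO./XXO/OX.]+1 (2,2)[XO./.XO/OXX]+1
p4 O@[XOX/.XO/OX.] terminal -1; root [.../.XO/OX.] d5

X winning at [.../.XO/OX.]: True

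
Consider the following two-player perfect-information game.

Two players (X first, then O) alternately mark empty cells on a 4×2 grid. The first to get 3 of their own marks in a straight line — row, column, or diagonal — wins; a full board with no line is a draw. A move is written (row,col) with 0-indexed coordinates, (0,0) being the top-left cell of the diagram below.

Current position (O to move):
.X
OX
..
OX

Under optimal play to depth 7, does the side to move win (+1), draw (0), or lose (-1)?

ply 1, O at .X/OX/../OX | (0,0)=-1→OX/OX/../OX; (2,0)=+1→.X/OX/O./OX*; (2,1)=+0→.X/OX/.O/OX
ply 2: .X/OX/O./OX is terminal -1 (X); from .X/OX/../OX depth 7

value(.X/OX/../OX, O) = +1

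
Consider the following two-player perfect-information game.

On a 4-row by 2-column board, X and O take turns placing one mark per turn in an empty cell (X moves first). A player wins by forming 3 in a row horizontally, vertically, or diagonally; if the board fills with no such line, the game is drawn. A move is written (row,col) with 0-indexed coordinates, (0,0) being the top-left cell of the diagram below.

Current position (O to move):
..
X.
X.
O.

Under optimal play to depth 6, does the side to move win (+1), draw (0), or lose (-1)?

value(../X./X./O., O) = 0

p1 O@[../X./X./O.]: (0,0)[O./X./X./O.]+0* (0,1)[.O/X./X./O.]-1 (1,1)[../XO/X./O.]-1 (2,1)[../X./XO/O.]-1 (3,1)[../X./X./OO]-1
p2 X@[O./X./X./O.]: (0,1)[OX/X./X./O.]+0* (1,1)[O./XX/X./O.]+0 (2,1)[O./X./XX/O.]+0 (3,1)[O./X./X./OX]+0
p3 O@[OX/X./X./O.]: (1,1)[OX/XO/X./O.]+0* (2,1)[OX/X./XO/O.]+0 (3,1)[OX/X./X./OO]+0
p4 X@[OX/XO/X./O.]: (2,1)[OX/XO/XX/O.]+0* (3,1)[OX/XO/X./OX]+0
p5 O@[OX/XO/XX/O.]: (3,1)[OX/XO/XX/OO]+0*
p6 X@[OX/XO/XX/OO] terminal +0; root [../X./X./O.] d6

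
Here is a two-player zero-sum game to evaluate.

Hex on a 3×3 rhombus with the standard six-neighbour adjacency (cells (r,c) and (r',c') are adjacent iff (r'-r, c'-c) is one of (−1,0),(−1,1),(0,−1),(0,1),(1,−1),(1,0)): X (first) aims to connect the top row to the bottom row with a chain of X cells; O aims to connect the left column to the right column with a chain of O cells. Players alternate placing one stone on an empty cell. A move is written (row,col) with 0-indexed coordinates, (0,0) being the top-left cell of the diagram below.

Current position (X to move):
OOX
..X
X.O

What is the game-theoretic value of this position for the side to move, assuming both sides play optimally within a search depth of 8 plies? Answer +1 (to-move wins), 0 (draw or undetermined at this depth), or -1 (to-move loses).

p1 X@[OOX/..X/X.O]: (1,0)[OOX/X.X/X.O]+1* (1,1)[OOX/.XX/X.O]+1 (2,1)[OOX/..X/XXO]+1
p2 O@[OOX/X.X/X.O]: (1,1)[OOX/XOX/X.O]-1* (2,1)[OOX/X.X/XOO]-1
p3 X@[OOX/XOX/X.O]: (2,1)[OOX/XOX/XXO]+1*
p4 O@[OOX/XOX/XXO] terminal -1; root [OOX/..X/X.O] d8

value(OOX/..X/X.O, X) = +1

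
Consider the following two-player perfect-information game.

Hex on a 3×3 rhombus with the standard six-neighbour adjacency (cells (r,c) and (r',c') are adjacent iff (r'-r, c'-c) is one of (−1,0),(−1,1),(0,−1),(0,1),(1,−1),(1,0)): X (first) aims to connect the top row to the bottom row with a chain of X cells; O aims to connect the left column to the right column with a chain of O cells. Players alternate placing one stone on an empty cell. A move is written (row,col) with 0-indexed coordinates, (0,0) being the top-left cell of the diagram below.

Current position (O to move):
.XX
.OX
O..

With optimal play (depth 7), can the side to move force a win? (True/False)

O winning at [.XX/.OX/O..]: False

ply 1, O at .XX/.OX/O.. | (0,0)=-1→OXX/.OX/O..*; (1,0)=-1→.XX/OOX/O..; (2,1)=-1→.XX/.OX/OO.; (2,2)=-1→.XX/.OX/O.O
ply 2, X at OXX/.OX/O.. | (1,0)=+1→OXX/XOX/O..*; (2,1)=+1→OXX/.OX/OX.; (2,2)=+1→OXX/.OX/O.X
ply 3, O at OXX/XOX/O.. | (2,1)=-1→OXX/XOX/OO.*; (2,2)=-1→OXX/XOX/O.O
ply 4, X at OXX/XOX/OO. | (2,2)=+1→OXX/XOX/OOX*
ply 5: OXX/XOX/OOX is terminal -1 (O); from .XX/.OX/O.. depth 7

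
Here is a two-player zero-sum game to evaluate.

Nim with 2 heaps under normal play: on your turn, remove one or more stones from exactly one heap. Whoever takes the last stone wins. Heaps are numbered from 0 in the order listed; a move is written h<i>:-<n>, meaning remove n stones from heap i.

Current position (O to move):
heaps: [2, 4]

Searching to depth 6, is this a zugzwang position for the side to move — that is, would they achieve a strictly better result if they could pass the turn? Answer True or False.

[(2,4)] O move#1: h0:-1:-1/(1,4), h0:-2:-1/(0,4), h1:-1:-1/(2,3), h1:-2:+1/(2,2)*, h1:-3:-1/(2,1), h1:-4:-1/(2,0)
[(2,2)] X move#2: h0:-1:-1/(1,2)*, h0:-2:-1/(0,2), h1:-1:-1/(2,1), h1:-2:-1/(2,0)
[(1,2)] O move#3: h0:-1:-1/(0,2), h1:-1:+1/(1,1)*, h1:-2:-1/(1,0)
[(1,1)] X move#4: h0:-1:-1/(0,1)*, h1:-1:-1/(1,0)
[(0,1)] O move#5: h1:-1:+1/(0,0)*
[(0,0)] end (terminal -1, X#6); searched (2,4) to 6
pass branch (X moves first from the same position):
  | [(2,4)] X move#1: h0:-1:-1/(1,4), h0:-2:-1/(0,4), h1:-1:-1/(2,3), h1:-2:+1/(2,2)*, h1:-3:-1/(2,1), h1:-4:-1/(2,0)
  | [(2,2)] O move#2: h0:-1:-1/(1,2)*, h0:-2:-1/(0,2), h1:-1:-1/(2,1), h1:-2:-1/(2,0)
  | [(1,2)] X move#3: h0:-1:-1/(0,2), h1:-1:+1/(1,1)*, h1:-2:-1/(1,0)
  | [(1,1)] O move#4: h0:-1:-1/(0,1)*, h1:-1:-1/(1,0)
  | [(0,1)] X move#5: h1:-1:+1/(0,0)*
  | [(0,0)] end (terminal -1, O#6); searched (2,4) to 6
O moving scores +1; O passing scores -1

zugzwang((2,4), O) = False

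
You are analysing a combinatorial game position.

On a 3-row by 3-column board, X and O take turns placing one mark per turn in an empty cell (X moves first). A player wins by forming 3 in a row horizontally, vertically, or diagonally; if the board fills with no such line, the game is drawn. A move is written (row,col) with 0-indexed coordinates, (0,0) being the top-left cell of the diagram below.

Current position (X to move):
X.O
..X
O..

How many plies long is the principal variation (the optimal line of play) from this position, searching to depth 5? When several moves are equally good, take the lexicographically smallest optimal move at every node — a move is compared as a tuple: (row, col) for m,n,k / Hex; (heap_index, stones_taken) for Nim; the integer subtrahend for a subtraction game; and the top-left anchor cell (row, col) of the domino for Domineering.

[X.O/..X/O..] X move#1: (0,1):-1/XXO/..X/O.., (1,0):-1/X.O/X.X/O.., (1,1):+1/X.O/.XX/O..*, (2,1):-1/X.O/..X/OX., (2,2):-1/X.O/..X/O.X
[X.O/.XX/O..] O move#2: (0,1):-1/XOO/.XX/O..*, (1,0):-1/X.O/OXX/O.., (2,1):-1/X.O/.XX/OO., (2,2):-1/X.O/.XX/O.O
[XOO/.XX/O..] X move#3: (1,0):+1/XOO/XXX/O..*, (2,1):+1/XOO/.XX/OX., (2,2):+1/XOO/.XX/O.X
[XOO/XXX/O..] end (terminal -1, O#4); searched X.O/..X/O.. to 5

PV length from [X.O/..X/O..]: 3 plies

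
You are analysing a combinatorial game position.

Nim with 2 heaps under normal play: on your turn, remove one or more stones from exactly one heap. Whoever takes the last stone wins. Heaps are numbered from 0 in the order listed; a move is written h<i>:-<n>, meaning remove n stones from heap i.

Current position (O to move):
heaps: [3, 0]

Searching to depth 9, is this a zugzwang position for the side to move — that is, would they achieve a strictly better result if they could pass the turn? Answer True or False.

[(3,0)] O move#1: h0:-1:-1/(2,0), h0:-2:-1/(1,0), h0:-3:+1/(0,0)*
[(0,0)] end (terminal -1, X#2); searched (3,0) to 9
if O skipped the turn, X would face:
~ [(3,0)] X move#1: h0:-1:-1/(2,0), h0:-2:-1/(1,0), h0:-3:+1/(0,0)*
~ [(0,0)] end (terminal -1, O#2); searched (3,0) to 9
compare (O): move=+1 vs pass=-1

zugzwang((3,0), O) = False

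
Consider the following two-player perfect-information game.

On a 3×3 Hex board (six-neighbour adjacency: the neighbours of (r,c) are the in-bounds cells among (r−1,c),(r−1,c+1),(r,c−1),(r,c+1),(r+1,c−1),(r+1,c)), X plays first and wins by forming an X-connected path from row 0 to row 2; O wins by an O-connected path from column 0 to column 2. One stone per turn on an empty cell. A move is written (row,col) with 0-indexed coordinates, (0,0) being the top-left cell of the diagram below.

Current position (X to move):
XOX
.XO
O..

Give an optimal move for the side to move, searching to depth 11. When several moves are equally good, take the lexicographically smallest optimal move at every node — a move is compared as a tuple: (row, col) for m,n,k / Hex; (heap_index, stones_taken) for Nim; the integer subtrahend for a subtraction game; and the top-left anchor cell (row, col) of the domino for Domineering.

[XOX/.XO/O..] X move#1: (1,0):-1/XOX/XXO/O.., (2,1):+1/XOX/.XO/OX.*, (2,2):-1/XOX/.XO/O.X
[XOX/.XO/OX.] end (terminal -1, O#2); searched XOX/.XO/O.. to 11

X's best at [XOX/.XO/O..]: (2,1)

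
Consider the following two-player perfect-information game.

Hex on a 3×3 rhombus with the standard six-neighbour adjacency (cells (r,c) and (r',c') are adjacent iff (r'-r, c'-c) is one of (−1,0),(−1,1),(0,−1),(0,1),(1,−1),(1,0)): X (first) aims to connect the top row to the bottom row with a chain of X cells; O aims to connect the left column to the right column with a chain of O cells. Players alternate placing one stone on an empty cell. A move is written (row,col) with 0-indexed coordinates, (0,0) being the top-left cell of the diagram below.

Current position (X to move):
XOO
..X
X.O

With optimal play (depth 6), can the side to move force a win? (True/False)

X winning at [XOO/..X/X.O]: True

[XOO/..X/X.O] X move#1: (1,0):+1/XOO/X.X/X.O*, (1,1):-1/XOO/.XX/X.O, (2,1):-1/XOO/..X/XXO
[XOO/X.X/X.O] end (terminal -1, O#2); searched XOO/..X/X.O to 6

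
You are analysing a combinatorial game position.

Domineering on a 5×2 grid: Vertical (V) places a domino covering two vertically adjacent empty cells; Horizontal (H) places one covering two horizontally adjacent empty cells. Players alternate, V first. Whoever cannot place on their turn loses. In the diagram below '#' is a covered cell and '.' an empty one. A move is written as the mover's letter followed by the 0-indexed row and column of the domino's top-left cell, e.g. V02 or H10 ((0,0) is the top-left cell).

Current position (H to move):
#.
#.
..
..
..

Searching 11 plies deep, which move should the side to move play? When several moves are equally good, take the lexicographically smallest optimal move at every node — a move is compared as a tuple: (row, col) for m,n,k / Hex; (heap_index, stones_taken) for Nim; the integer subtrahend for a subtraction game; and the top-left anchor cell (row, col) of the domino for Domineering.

[#./#./../../..] H move#1: H20:-1/#./#./##/../.., H30:+1/#./#./../##/..*, H40:-1/#./#./../../##
[#./#./../##/..] V move#2: V01:-1/##/##/../##/..*, V11:-1/#./##/.#/##/..
[##/##/../##/..] H move#3: H20:+1/##/##/##/##/..*, H40:+1/##/##/../##/##
[##/##/##/##/..] end (terminal -1, V#4); searched #./#./../../.. to 11

H's best at [#./#./../../..]: H30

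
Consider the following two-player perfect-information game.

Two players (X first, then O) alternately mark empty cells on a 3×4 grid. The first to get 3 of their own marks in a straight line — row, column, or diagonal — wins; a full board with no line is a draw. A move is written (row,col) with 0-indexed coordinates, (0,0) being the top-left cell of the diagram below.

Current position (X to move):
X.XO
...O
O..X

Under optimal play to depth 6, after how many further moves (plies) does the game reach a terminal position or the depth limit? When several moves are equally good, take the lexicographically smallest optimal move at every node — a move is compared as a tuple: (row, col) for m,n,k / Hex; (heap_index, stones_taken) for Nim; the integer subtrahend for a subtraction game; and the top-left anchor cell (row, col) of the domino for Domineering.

PV length from [X.XO/...O/O..X]: 1 ply

p1 X@[X.XO/...O/O..X]: (0,1)[XXXO/...O/O..X]+1* (1,0)[X.XO/X..O/O..X]+1 (1,1)[X.XO/.X.O/O..X]+1 (1,2)[X.XO/..XO/O..X]+1 (2,1)[X.XO/...O/OX.X]+1 (2,2)[X.XO/...O/O.XX]+1
p2 O@[XXXO/...O/O..X] terminal -1; root [X.XO/...O/O..X] d6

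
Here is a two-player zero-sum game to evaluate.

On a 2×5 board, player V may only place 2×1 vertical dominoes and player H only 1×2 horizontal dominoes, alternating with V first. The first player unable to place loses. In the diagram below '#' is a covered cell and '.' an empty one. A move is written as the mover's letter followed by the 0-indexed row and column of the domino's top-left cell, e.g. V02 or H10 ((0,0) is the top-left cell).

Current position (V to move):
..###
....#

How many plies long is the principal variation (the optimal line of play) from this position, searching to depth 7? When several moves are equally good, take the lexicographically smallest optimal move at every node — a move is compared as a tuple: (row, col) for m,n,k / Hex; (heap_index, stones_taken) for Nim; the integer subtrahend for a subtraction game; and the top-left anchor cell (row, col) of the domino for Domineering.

PV length from [..###/....#]: 3 plies

[..###/....#] V move#1: V00:-1/#.###/#...#, V01:+1/.####/.#..#*
[.####/.#..#] H move#2: H12:-1/.####/.####*
[.####/.####] V move#3: V00:+1/#####/#####*
[#####/#####] end (terminal -1, H#4); searched ..###/....# to 7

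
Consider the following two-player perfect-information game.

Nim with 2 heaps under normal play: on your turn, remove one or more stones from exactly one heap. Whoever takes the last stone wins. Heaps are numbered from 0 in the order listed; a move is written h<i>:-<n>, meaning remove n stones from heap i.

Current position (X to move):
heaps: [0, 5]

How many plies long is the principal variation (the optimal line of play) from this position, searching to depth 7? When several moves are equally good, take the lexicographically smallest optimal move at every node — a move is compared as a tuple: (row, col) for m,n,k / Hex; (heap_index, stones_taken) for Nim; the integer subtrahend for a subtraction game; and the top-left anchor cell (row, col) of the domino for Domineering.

ply 1, X at (0,5) | h1:-1=-1→(0,4); h1:-2=-1→(0,3); h1:-3=-1→(0,2); h1:-4=-1→(0,1); h1:-5=+1→(0,0)*
ply 2: (0,0) is terminal -1 (O); from (0,5) depth 7

PV length from [(0,5)]: 1 ply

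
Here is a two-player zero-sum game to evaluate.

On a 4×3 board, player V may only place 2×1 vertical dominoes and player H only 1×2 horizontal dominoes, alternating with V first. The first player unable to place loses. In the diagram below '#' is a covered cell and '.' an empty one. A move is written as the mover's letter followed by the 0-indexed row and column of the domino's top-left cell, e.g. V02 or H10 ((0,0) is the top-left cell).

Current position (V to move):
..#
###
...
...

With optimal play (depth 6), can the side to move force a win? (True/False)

V winning at [..#/###/.../...]: True

[..#/###/.../...] V move#1: V20:-1/..#/###/#../#.., V21:+1/..#/###/.#./.#.*, V22:-1/..#/###/..#/..#
[..#/###/.#./.#.] H move#2: H00:-1/###/###/.#./.#.*
[###/###/.#./.#.] V move#3: V20:+1/###/###/##./##.*, V22:+1/###/###/.##/.##
[###/###/##./##.] end (terminal -1, H#4); searched ..#/###/.../... to 6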